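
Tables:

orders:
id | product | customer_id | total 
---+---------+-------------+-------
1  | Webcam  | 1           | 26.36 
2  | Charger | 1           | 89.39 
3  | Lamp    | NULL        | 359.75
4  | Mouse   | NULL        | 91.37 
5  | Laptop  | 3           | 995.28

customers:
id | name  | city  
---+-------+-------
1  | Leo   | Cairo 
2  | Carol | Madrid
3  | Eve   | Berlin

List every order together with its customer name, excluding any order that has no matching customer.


INNER JOIN keeps only orders rows whose customer_id matches an id in customers. Walk through each order:
  - order 1 (Webcam): customer_id=1 -> matches Leo
  - order 2 (Charger): customer_id=1 -> matches Leo
  - order 3 (Lamp): customer_id=NULL, no match -> dropped
  - order 4 (Mouse): customer_id=NULL, no match -> dropped
  - order 5 (Laptop): customer_id=3 -> matches Eve
So 2 of 5 rows are dropped.

SQL:
SELECT a.product, b.name AS customer
FROM orders a
INNER JOIN customers b ON a.customer_id = b.id

Result:
product | customer
--------+---------
Webcam  | Leo     
Charger | Leo     
Laptop  | Eve     


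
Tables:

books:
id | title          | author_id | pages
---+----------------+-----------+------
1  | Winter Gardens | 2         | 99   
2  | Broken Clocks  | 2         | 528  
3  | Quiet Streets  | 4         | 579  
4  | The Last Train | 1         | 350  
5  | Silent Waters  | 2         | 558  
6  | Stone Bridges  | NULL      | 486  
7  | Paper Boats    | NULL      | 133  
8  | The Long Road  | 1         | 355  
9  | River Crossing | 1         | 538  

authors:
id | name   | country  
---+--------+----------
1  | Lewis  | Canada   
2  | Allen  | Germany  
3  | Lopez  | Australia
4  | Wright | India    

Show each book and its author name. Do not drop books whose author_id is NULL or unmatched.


LEFT JOIN keeps every row from books (the left table); where author_id has no match in authors, the author columns become NULL. Walk through each book:
  - book 1 (Winter Gardens): author_id=2 -> matches Allen
  - book 2 (Broken Clocks): author_id=2 -> matches Allen
  - book 3 (Quiet Streets): author_id=4 -> matches Wright
  - book 4 (The Last Train): author_id=1 -> matches Lewis
  - book 5 (Silent Waters): author_id=2 -> matches Allen
  - book 6 (Stone Bridges): author_id=NULL, no match -> kept with NULL
  - book 7 (Paper Boats): author_id=NULL, no match -> kept with NULL
  - book 8 (The Long Road): author_id=1 -> matches Lewis
  - book 9 (River Crossing): author_id=1 -> matches Lewis
All 9 rows appear; 2 have NULL author.

SQL:
SELECT a.title, b.name AS author
FROM books a
LEFT JOIN authors b ON a.author_id = b.id

Result:
title          | author
---------------+-------
Winter Gardens | Allen 
Broken Clocks  | Allen 
Quiet Streets  | Wright
The Last Train | Lewis 
Silent Waters  | Allen 
Stone Bridges  | NULL  
Paper Boats    | NULL  
The Long Road  | Lewis 
River Crossing | Lewis 


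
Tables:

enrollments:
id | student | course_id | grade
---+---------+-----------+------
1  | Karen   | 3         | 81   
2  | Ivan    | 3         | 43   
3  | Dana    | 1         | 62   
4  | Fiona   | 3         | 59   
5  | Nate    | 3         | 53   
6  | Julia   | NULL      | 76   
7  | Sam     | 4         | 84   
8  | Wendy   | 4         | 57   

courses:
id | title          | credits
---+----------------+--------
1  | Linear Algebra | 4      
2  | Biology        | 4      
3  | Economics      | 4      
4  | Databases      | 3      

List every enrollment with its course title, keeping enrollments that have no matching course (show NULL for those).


LEFT JOIN keeps every row from enrollments (the left table); where course_id has no match in courses, the course columns become NULL. Walk through each enrollment:
  - enrollment 1 (Karen): course_id=3 -> matches Economics
  - enrollment 2 (Ivan): course_id=3 -> matches Economics
  - enrollment 3 (Dana): course_id=1 -> matches Linear Algebra
  - enrollment 4 (Fiona): course_id=3 -> matches Economics
  - enrollment 5 (Nate): course_id=3 -> matches Economics
  - enrollment 6 (Julia): course_id=NULL, no match -> kept with NULL
  - enrollment 7 (Sam): course_id=4 -> matches Databases
  - enrollment 8 (Wendy): course_id=4 -> matches Databases
All 8 rows appear; 1 has NULL course.

SQL:
SELECT a.student, b.title AS course
FROM enrollments a
LEFT JOIN courses b ON a.course_id = b.id

Result:
student | course        
--------+---------------
Karen   | Economics     
Ivan    | Economics     
Dana    | Linear Algebra
Fiona   | Economics     
Nate    | Economics     
Julia   | NULL          
Sam     | Databases     
Wendy   | Databases     


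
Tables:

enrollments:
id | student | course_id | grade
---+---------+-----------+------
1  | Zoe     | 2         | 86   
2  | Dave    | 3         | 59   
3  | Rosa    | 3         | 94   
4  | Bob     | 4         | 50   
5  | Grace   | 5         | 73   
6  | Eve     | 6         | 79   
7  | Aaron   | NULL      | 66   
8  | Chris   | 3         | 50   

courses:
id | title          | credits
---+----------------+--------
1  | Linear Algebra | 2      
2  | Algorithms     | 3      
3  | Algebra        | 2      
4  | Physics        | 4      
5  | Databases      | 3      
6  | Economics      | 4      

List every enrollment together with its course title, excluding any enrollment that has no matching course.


INNER JOIN keeps only enrollments rows whose course_id matches an id in courses. Walk through each enrollment:
  - enrollment 1 (Zoe): course_id=2 -> matches Algorithms
  - enrollment 2 (Dave): course_id=3 -> matches Algebra
  - enrollment 3 (Rosa): course_id=3 -> matches Algebra
  - enrollment 4 (Bob): course_id=4 -> matches Physics
  - enrollment 5 (Grace): course_id=5 -> matches Databases
  - enrollment 6 (Eve): course_id=6 -> matches Economics
  - enrollment 7 (Aaron): course_id=NULL, no match -> dropped
  - enrollment 8 (Chris): course_id=3 -> matches Algebra
So 1 of 8 rows is dropped.

SQL:
SELECT a.student, b.title AS course
FROM enrollments a
INNER JOIN courses b ON a.course_id = b.id

Result:
student | course    
--------+-----------
Zoe     | Algorithms
Dave    | Algebra   
Rosa    | Algebra   
Bob     | Physics   
Grace   | Databases 
Eve     | Economics 
Chris   | Algebra   


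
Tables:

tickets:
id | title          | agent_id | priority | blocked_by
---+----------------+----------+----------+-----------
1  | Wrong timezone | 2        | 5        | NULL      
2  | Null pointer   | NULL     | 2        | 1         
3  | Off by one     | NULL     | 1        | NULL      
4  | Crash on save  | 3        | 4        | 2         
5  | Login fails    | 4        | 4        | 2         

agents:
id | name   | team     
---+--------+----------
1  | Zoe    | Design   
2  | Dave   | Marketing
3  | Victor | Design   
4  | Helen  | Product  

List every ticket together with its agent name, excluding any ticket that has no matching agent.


INNER JOIN keeps only tickets rows whose agent_id matches an id in agents. Walk through each ticket:
  - ticket 1 (Wrong timezone): agent_id=2 -> matches Dave
  - ticket 2 (Null pointer): agent_id=NULL, no match -> dropped
  - ticket 3 (Off by one): agent_id=NULL, no match -> dropped
  - ticket 4 (Crash on save): agent_id=3 -> matches Victor
  - ticket 5 (Login fails): agent_id=4 -> matches Helen
So 2 of 5 rows are dropped.

SQL:
SELECT a.title, b.name AS agent
FROM tickets a
INNER JOIN agents b ON a.agent_id = b.id

Result:
title          | agent 
---------------+-------
Wrong timezone | Dave  
Crash on save  | Victor
Login fails    | Helen 


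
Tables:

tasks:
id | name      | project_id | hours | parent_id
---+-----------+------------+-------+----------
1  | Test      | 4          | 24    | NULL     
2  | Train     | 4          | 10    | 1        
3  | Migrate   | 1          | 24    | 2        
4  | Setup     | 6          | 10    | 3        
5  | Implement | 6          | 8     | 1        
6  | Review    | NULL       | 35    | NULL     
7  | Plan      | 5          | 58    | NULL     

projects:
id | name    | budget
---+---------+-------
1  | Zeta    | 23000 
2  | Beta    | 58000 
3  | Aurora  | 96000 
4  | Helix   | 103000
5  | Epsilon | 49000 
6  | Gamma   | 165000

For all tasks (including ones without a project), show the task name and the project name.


LEFT JOIN keeps every row from tasks (the left table); where project_id has no match in projects, the project columns become NULL. Walk through each task:
  - task 1 (Test): project_id=4 -> matches Helix
  - task 2 (Train): project_id=4 -> matches Helix
  - task 3 (Migrate): project_id=1 -> matches Zeta
  - task 4 (Setup): project_id=6 -> matches Gamma
  - task 5 (Implement): project_id=6 -> matches Gamma
  - task 6 (Review): project_id=NULL, no match -> kept with NULL
  - task 7 (Plan): project_id=5 -> matches Epsilon
All 7 rows appear; 1 has NULL project.

SQL:
SELECT a.name, b.name AS project
FROM tasks a
LEFT JOIN projects b ON a.project_id = b.id

Result:
name      | project
----------+--------
Test      | Helix  
Train     | Helix  
Migrate   | Zeta   
Setup     | Gamma  
Implement | Gamma  
Review    | NULL   
Plan      | Epsilon


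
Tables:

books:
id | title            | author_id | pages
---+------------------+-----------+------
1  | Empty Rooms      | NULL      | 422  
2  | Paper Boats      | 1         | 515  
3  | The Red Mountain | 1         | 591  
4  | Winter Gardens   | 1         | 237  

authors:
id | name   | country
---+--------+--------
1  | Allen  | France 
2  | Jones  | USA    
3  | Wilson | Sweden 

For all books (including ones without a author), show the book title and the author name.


LEFT JOIN keeps every row from books (the left table); where author_id has no match in authors, the author columns become NULL. Walk through each book:
  - book 1 (Empty Rooms): author_id=NULL, no match -> kept with NULL
  - book 2 (Paper Boats): author_id=1 -> matches Allen
  - book 3 (The Red Mountain): author_id=1 -> matches Allen
  - book 4 (Winter Gardens): author_id=1 -> matches Allen
All 4 rows appear; 1 has NULL author.

SQL:
SELECT a.title, b.name AS author
FROM books a
LEFT JOIN authors b ON a.author_id = b.id

Result:
title            | author
-----------------+-------
Empty Rooms      | NULL  
Paper Boats      | Allen 
The Red Mountain | Allen 
Winter Gardens   | Allen 


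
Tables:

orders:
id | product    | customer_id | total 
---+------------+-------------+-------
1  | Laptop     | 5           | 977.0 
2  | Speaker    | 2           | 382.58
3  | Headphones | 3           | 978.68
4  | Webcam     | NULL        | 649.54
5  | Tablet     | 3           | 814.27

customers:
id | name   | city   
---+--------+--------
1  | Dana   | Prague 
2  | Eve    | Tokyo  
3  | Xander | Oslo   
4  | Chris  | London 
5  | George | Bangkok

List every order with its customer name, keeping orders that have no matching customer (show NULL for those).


LEFT JOIN keeps every row from orders (the left table); where customer_id has no match in customers, the customer columns become NULL. Walk through each order:
  - order 1 (Laptop): customer_id=5 -> matches George
  - order 2 (Speaker): customer_id=2 -> matches Eve
  - order 3 (Headphones): customer_id=3 -> matches Xander
  - order 4 (Webcam): customer_id=NULL, no match -> kept with NULL
  - order 5 (Tablet): customer_id=3 -> matches Xander
All 5 rows appear; 1 has NULL customer.

SQL:
SELECT a.product, b.name AS customer
FROM orders a
LEFT JOIN customers b ON a.customer_id = b.id

Result:
product    | customer
-----------+---------
Laptop     | George  
Speaker    | Eve     
Headphones | Xander  
Webcam     | NULL    
Tablet     | Xander  


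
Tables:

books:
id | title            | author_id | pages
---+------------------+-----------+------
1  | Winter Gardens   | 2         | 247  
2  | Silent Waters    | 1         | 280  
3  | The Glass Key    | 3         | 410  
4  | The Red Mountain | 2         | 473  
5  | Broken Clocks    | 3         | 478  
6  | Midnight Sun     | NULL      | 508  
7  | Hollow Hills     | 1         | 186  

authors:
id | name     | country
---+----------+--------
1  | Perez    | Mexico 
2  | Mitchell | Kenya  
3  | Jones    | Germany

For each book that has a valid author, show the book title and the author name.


INNER JOIN keeps only books rows whose author_id matches an id in authors. Walk through each book:
  - book 1 (Winter Gardens): author_id=2 -> matches Mitchell
  - book 2 (Silent Waters): author_id=1 -> matches Perez
  - book 3 (The Glass Key): author_id=3 -> matches Jones
  - book 4 (The Red Mountain): author_id=2 -> matches Mitchell
  - book 5 (Broken Clocks): author_id=3 -> matches Jones
  - book 6 (Midnight Sun): author_id=NULL, no match -> dropped
  - book 7 (Hollow Hills): author_id=1 -> matches Perez
So 1 of 7 rows is dropped.

SQL:
SELECT a.title, b.name AS author
FROM books a
INNER JOIN authors b ON a.author_id = b.id

Result:
title            | author  
-----------------+---------
Winter Gardens   | Mitchell
Silent Waters    | Perez   
The Glass Key    | Jones   
The Red Mountain | Mitchell
Broken Clocks    | Jones   
Hollow Hills     | Perez   


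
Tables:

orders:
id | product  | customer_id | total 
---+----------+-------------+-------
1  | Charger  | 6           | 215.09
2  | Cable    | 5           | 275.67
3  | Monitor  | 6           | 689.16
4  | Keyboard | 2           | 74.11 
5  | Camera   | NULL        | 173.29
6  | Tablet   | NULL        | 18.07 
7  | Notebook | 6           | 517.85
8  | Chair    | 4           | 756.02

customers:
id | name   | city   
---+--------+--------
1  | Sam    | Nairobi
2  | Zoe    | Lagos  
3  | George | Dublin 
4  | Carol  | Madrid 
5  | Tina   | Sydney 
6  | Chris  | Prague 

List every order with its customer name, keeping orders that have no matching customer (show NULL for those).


LEFT JOIN keeps every row from orders (the left table); where customer_id has no match in customers, the customer columns become NULL. Walk through each order:
  - order 1 (Charger): customer_id=6 -> matches Chris
  - order 2 (Cable): customer_id=5 -> matches Tina
  - order 3 (Monitor): customer_id=6 -> matches Chris
  - order 4 (Keyboard): customer_id=2 -> matches Zoe
  - order 5 (Camera): customer_id=NULL, no match -> kept with NULL
  - order 6 (Tablet): customer_id=NULL, no match -> kept with NULL
  - order 7 (Notebook): customer_id=6 -> matches Chris
  - order 8 (Chair): customer_id=4 -> matches Carol
All 8 rows appear; 2 have NULL customer.

SQL:
SELECT a.product, b.name AS customer
FROM orders a
LEFT JOIN customers b ON a.customer_id = b.id

Result:
product  | customer
---------+---------
Charger  | Chris   
Cable    | Tina    
Monitor  | Chris   
Keyboard | Zoe     
Camera   | NULL    
Tablet   | NULL    
Notebook | Chris   
Chair    | Carol   


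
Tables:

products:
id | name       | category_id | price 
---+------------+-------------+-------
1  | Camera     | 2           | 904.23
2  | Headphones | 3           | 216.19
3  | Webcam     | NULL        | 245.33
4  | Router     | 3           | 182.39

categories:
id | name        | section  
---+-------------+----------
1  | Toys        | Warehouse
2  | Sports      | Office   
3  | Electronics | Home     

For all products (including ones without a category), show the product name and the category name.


LEFT JOIN keeps every row from products (the left table); where category_id has no match in categories, the category columns become NULL. Walk through each product:
  - product 1 (Camera): category_id=2 -> matches Sports
  - product 2 (Headphones): category_id=3 -> matches Electronics
  - product 3 (Webcam): category_id=NULL, no match -> kept with NULL
  - product 4 (Router): category_id=3 -> matches Electronics
All 4 rows appear; 1 has NULL category.

SQL:
SELECT a.name, b.name AS category
FROM products a
LEFT JOIN categories b ON a.category_id = b.id

Result:
name       | category   
-----------+------------
Camera     | Sports     
Headphones | Electronics
Webcam     | NULL       
Router     | Electronics


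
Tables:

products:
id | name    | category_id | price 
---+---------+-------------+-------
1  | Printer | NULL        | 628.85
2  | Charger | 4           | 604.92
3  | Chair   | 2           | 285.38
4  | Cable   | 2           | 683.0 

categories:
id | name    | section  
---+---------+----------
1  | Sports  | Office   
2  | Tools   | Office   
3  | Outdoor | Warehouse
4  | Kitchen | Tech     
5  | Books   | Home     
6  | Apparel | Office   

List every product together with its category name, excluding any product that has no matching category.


INNER JOIN keeps only products rows whose category_id matches an id in categories. Walk through each product:
  - product 1 (Printer): category_id=NULL, no match -> dropped
  - product 2 (Charger): category_id=4 -> matches Kitchen
  - product 3 (Chair): category_id=2 -> matches Tools
  - product 4 (Cable): category_id=2 -> matches Tools
So 1 of 4 rows is dropped.

SQL:
SELECT a.name, b.name AS category
FROM products a
INNER JOIN categories b ON a.category_id = b.id

Result:
name    | category
--------+---------
Charger | Kitchen 
Chair   | Tools   
Cable   | Tools   


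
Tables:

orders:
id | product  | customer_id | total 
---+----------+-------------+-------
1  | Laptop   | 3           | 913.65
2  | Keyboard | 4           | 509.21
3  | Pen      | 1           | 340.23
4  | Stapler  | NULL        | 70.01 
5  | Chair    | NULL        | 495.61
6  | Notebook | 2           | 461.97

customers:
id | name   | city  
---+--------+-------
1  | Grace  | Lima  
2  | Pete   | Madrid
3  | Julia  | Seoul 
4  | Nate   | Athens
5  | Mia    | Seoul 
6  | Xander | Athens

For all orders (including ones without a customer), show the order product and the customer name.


LEFT JOIN keeps every row from orders (the left table); where customer_id has no match in customers, the customer columns become NULL. Walk through each order:
  - order 1 (Laptop): customer_id=3 -> matches Julia
  - order 2 (Keyboard): customer_id=4 -> matches Nate
  - order 3 (Pen): customer_id=1 -> matches Grace
  - order 4 (Stapler): customer_id=NULL, no match -> kept with NULL
  - order 5 (Chair): customer_id=NULL, no match -> kept with NULL
  - order 6 (Notebook): customer_id=2 -> matches Pete
All 6 rows appear; 2 have NULL customer.

SQL:
SELECT a.product, b.name AS customer
FROM orders a
LEFT JOIN customers b ON a.customer_id = b.id

Result:
product  | customer
---------+---------
Laptop   | Julia   
Keyboard | Nate    
Pen      | Grace   
Stapler  | NULL    
Chair    | NULL    
Notebook | Pete    


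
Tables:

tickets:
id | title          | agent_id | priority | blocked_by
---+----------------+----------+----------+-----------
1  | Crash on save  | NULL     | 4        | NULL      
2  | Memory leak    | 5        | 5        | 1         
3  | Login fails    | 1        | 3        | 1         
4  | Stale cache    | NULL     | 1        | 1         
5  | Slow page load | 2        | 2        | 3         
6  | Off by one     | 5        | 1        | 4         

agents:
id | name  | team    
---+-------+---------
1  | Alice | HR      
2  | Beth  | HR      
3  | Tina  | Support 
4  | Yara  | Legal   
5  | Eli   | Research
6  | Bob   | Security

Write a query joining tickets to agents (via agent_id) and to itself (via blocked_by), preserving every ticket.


Two LEFT JOINs from the same base table tickets: one to agents via agent_id, one to tickets itself via blocked_by. Both are LEFT so every ticket is preserved.
Match against agents:
  - ticket 1 (Crash on save): agent_id=NULL, no match -> kept with NULL
  - ticket 2 (Memory leak): agent_id=5 -> matches Eli
  - ticket 3 (Login fails): agent_id=1 -> matches Alice
  - ticket 4 (Stale cache): agent_id=NULL, no match -> kept with NULL
  - ticket 5 (Slow page load): agent_id=2 -> matches Beth
  - ticket 6 (Off by one): agent_id=5 -> matches Eli
Match against tickets (self):
  - ticket 1 (Crash on save): blocked_by=NULL -> NULL
  - ticket 2 (Memory leak): blocked_by=1 -> Crash on save
  - ticket 3 (Login fails): blocked_by=1 -> Crash on save
  - ticket 4 (Stale cache): blocked_by=1 -> Crash on save
  - ticket 5 (Slow page load): blocked_by=3 -> Login fails
  - ticket 6 (Off by one): blocked_by=4 -> Stale cache

SQL:
SELECT a.title, b.name AS agent, c.title AS blocked_by
FROM tickets a
LEFT JOIN agents b ON a.agent_id = b.id
LEFT JOIN tickets c ON a.blocked_by = c.id

Result:
title          | agent | blocked_by   
---------------+-------+--------------
Crash on save  | NULL  | NULL         
Memory leak    | Eli   | Crash on save
Login fails    | Alice | Crash on save
Stale cache    | NULL  | Crash on save
Slow page load | Beth  | Login fails  
Off by one     | Eli   | Stale cache  


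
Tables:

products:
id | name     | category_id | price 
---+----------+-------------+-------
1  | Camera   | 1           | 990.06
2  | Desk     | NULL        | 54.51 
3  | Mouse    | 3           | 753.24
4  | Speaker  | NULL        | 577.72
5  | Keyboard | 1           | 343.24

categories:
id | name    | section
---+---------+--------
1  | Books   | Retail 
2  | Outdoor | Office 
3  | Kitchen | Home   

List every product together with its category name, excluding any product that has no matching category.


INNER JOIN keeps only products rows whose category_id matches an id in categories. Walk through each product:
  - product 1 (Camera): category_id=1 -> matches Books
  - product 2 (Desk): category_id=NULL, no match -> dropped
  - product 3 (Mouse): category_id=3 -> matches Kitchen
  - product 4 (Speaker): category_id=NULL, no match -> dropped
  - product 5 (Keyboard): category_id=1 -> matches Books
So 2 of 5 rows are dropped.

SQL:
SELECT a.name, b.name AS category
FROM products a
INNER JOIN categories b ON a.category_id = b.id

Result:
name     | category
---------+---------
Camera   | Books   
Mouse    | Kitchen 
Keyboard | Books   


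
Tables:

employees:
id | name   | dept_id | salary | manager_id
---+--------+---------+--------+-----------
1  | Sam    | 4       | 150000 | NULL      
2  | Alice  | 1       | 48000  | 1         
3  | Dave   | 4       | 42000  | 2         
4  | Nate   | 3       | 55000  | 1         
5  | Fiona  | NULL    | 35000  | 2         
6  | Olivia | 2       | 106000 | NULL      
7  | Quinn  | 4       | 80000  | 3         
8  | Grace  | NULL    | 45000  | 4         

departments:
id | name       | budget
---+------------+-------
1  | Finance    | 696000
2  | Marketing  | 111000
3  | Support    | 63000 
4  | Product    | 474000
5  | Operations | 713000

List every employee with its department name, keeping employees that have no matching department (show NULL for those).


LEFT JOIN keeps every row from employees (the left table); where dept_id has no match in departments, the department columns become NULL. Walk through each employee:
  - employee 1 (Sam): dept_id=4 -> matches Product
  - employee 2 (Alice): dept_id=1 -> matches Finance
  - employee 3 (Dave): dept_id=4 -> matches Product
  - employee 4 (Nate): dept_id=3 -> matches Support
  - employee 5 (Fiona): dept_id=NULL, no match -> kept with NULL
  - employee 6 (Olivia): dept_id=2 -> matches Marketing
  - employee 7 (Quinn): dept_id=4 -> matches Product
  - employee 8 (Grace): dept_id=NULL, no match -> kept with NULL
All 8 rows appear; 2 have NULL department.

SQL:
SELECT a.name, b.name AS department
FROM employees a
LEFT JOIN departments b ON a.dept_id = b.id

Result:
name   | department
-------+-----------
Sam    | Product   
Alice  | Finance   
Dave   | Product   
Nate   | Support   
Fiona  | NULL      
Olivia | Marketing 
Quinn  | Product   
Grace  | NULL      


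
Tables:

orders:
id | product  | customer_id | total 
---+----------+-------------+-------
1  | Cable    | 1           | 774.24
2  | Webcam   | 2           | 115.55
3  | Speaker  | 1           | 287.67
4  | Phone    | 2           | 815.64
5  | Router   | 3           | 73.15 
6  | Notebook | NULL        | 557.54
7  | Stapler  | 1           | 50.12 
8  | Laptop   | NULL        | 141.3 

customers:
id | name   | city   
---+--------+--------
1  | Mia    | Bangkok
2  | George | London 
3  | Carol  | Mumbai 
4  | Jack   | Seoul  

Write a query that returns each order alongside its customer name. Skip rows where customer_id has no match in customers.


INNER JOIN keeps only orders rows whose customer_id matches an id in customers. Walk through each order:
  - order 1 (Cable): customer_id=1 -> matches Mia
  - order 2 (Webcam): customer_id=2 -> matches George
  - order 3 (Speaker): customer_id=1 -> matches Mia
  - order 4 (Phone): customer_id=2 -> matches George
  - order 5 (Router): customer_id=3 -> matches Carol
  - order 6 (Notebook): customer_id=NULL, no match -> dropped
  - order 7 (Stapler): customer_id=1 -> matches Mia
  - order 8 (Laptop): customer_id=NULL, no match -> dropped
So 2 of 8 rows are dropped.

SQL:
SELECT a.product, b.name AS customer
FROM orders a
INNER JOIN customers b ON a.customer_id = b.id

Result:
product | customer
--------+---------
Cable   | Mia     
Webcam  | George  
Speaker | Mia     
Phone   | George  
Router  | Carol   
Stapler | Mia     


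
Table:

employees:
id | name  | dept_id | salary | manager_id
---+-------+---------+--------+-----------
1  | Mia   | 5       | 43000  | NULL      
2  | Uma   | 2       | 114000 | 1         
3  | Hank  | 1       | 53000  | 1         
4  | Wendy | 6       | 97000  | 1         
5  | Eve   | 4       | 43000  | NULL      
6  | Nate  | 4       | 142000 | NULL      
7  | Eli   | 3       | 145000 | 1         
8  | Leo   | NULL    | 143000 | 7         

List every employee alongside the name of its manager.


This is a self-join: employees is joined to a second copy of itself, matching each row's manager_id to another row's id. Use LEFT JOIN so rows with manager_id=NULL are kept.
  - employee 1 (Mia): manager_id=NULL -> NULL
  - employee 2 (Uma): manager_id=1 -> Mia
  - employee 3 (Hank): manager_id=1 -> Mia
  - employee 4 (Wendy): manager_id=1 -> Mia
  - employee 5 (Eve): manager_id=NULL -> NULL
  - employee 6 (Nate): manager_id=NULL -> NULL
  - employee 7 (Eli): manager_id=1 -> Mia
  - employee 8 (Leo): manager_id=7 -> Eli

SQL:
SELECT a.name AS item, b.name AS manager
FROM employees a
LEFT JOIN employees b ON a.manager_id = b.id

Result:
item  | manager
------+--------
Mia   | NULL   
Uma   | Mia    
Hank  | Mia    
Wendy | Mia    
Eve   | NULL   
Nate  | NULL   
Eli   | Mia    
Leo   | Eli    


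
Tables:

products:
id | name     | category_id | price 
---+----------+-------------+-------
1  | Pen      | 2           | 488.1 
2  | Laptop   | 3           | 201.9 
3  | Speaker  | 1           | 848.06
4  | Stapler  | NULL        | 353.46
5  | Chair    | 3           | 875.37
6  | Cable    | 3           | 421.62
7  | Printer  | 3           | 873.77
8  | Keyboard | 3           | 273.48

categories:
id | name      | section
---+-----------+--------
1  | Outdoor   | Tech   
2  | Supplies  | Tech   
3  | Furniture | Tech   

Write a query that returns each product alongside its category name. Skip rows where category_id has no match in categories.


INNER JOIN keeps only products rows whose category_id matches an id in categories. Walk through each product:
  - product 1 (Pen): category_id=2 -> matches Supplies
  - product 2 (Laptop): category_id=3 -> matches Furniture
  - product 3 (Speaker): category_id=1 -> matches Outdoor
  - product 4 (Stapler): category_id=NULL, no match -> dropped
  - product 5 (Chair): category_id=3 -> matches Furniture
  - product 6 (Cable): category_id=3 -> matches Furniture
  - product 7 (Printer): category_id=3 -> matches Furniture
  - product 8 (Keyboard): category_id=3 -> matches Furniture
So 1 of 8 rows is dropped.

SQL:
SELECT a.name, b.name AS category
FROM products a
INNER JOIN categories b ON a.category_id = b.id

Result:
name     | category 
---------+----------
Pen      | Supplies 
Laptop   | Furniture
Speaker  | Outdoor  
Chair    | Furniture
Cable    | Furniture
Printer  | Furniture
Keyboard | Furniture


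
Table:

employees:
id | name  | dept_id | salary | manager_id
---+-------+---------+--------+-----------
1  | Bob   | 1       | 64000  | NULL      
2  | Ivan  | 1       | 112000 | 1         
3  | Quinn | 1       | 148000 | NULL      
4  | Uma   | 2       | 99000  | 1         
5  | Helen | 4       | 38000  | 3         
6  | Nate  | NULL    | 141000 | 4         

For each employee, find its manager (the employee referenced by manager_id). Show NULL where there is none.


This is a self-join: employees is joined to a second copy of itself, matching each row's manager_id to another row's id. Use LEFT JOIN so rows with manager_id=NULL are kept.
  - employee 1 (Bob): manager_id=NULL -> NULL
  - employee 2 (Ivan): manager_id=1 -> Bob
  - employee 3 (Quinn): manager_id=NULL -> NULL
  - employee 4 (Uma): manager_id=1 -> Bob
  - employee 5 (Helen): manager_id=3 -> Quinn
  - employee 6 (Nate): manager_id=4 -> Uma

SQL:
SELECT a.name AS item, b.name AS manager
FROM employees a
LEFT JOIN employees b ON a.manager_id = b.id

Result:
item  | manager
------+--------
Bob   | NULL   
Ivan  | Bob    
Quinn | NULL   
Uma   | Bob    
Helen | Quinn  
Nate  | Uma    


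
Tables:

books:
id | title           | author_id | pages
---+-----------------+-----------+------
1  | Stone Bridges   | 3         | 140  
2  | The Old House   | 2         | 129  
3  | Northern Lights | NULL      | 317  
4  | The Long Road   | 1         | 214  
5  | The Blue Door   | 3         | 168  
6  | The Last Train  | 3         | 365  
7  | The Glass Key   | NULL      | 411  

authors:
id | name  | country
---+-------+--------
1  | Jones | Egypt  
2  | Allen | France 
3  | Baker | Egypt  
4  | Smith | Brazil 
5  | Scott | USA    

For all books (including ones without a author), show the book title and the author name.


LEFT JOIN keeps every row from books (the left table); where author_id has no match in authors, the author columns become NULL. Walk through each book:
  - book 1 (Stone Bridges): author_id=3 -> matches Baker
  - book 2 (The Old House): author_id=2 -> matches Allen
  - book 3 (Northern Lights): author_id=NULL, no match -> kept with NULL
  - book 4 (The Long Road): author_id=1 -> matches Jones
  - book 5 (The Blue Door): author_id=3 -> matches Baker
  - book 6 (The Last Train): author_id=3 -> matches Baker
  - book 7 (The Glass Key): author_id=NULL, no match -> kept with NULL
All 7 rows appear; 2 have NULL author.

SQL:
SELECT a.title, b.name AS author
FROM books a
LEFT JOIN authors b ON a.author_id = b.id

Result:
title           | author
----------------+-------
Stone Bridges   | Baker 
The Old House   | Allen 
Northern Lights | NULL  
The Long Road   | Jones 
The Blue Door   | Baker 
The Last Train  | Baker 
The Glass Key   | NULL  


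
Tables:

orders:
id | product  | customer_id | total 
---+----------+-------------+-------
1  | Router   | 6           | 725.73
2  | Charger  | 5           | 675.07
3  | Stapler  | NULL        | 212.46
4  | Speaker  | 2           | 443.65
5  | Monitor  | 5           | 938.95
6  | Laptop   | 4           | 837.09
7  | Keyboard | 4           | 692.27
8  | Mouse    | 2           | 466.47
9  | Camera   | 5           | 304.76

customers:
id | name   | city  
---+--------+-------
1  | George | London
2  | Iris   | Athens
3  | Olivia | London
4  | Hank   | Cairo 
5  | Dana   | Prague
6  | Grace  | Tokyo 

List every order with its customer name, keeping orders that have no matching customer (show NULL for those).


LEFT JOIN keeps every row from orders (the left table); where customer_id has no match in customers, the customer columns become NULL. Walk through each order:
  - order 1 (Router): customer_id=6 -> matches Grace
  - order 2 (Charger): customer_id=5 -> matches Dana
  - order 3 (Stapler): customer_id=NULL, no match -> kept with NULL
  - order 4 (Speaker): customer_id=2 -> matches Iris
  - order 5 (Monitor): customer_id=5 -> matches Dana
  - order 6 (Laptop): customer_id=4 -> matches Hank
  - order 7 (Keyboard): customer_id=4 -> matches Hank
  - order 8 (Mouse): customer_id=2 -> matches Iris
  - order 9 (Camera): customer_id=5 -> matches Dana
All 9 rows appear; 1 has NULL customer.

SQL:
SELECT a.product, b.name AS customer
FROM orders a
LEFT JOIN customers b ON a.customer_id = b.id

Result:
product  | customer
---------+---------
Router   | Grace   
Charger  | Dana    
Stapler  | NULL    
Speaker  | Iris    
Monitor  | Dana    
Laptop   | Hank    
Keyboard | Hank    
Mouse    | Iris    
Camera   | Dana    


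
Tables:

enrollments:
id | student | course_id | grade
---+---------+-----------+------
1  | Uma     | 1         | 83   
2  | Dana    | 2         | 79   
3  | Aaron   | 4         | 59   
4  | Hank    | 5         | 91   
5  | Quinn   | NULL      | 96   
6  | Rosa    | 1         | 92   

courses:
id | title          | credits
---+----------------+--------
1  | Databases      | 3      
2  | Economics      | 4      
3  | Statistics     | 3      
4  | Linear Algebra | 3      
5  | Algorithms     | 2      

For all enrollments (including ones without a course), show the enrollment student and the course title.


LEFT JOIN keeps every row from enrollments (the left table); where course_id has no match in courses, the course columns become NULL. Walk through each enrollment:
  - enrollment 1 (Uma): course_id=1 -> matches Databases
  - enrollment 2 (Dana): course_id=2 -> matches Economics
  - enrollment 3 (Aaron): course_id=4 -> matches Linear Algebra
  - enrollment 4 (Hank): course_id=5 -> matches Algorithms
  - enrollment 5 (Quinn): course_id=NULL, no match -> kept with NULL
  - enrollment 6 (Rosa): course_id=1 -> matches Databases
All 6 rows appear; 1 has NULL course.

SQL:
SELECT a.student, b.title AS course
FROM enrollments a
LEFT JOIN courses b ON a.course_id = b.id

Result:
student | course        
--------+---------------
Uma     | Databases     
Dana    | Economics     
Aaron   | Linear Algebra
Hank    | Algorithms    
Quinn   | NULL          
Rosa    | Databases     


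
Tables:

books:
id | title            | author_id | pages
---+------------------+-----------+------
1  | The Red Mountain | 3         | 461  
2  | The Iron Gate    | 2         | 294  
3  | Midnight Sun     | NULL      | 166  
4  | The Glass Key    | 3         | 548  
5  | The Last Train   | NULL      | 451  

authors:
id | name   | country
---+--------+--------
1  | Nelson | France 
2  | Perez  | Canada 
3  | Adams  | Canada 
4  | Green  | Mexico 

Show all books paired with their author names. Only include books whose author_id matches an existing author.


INNER JOIN keeps only books rows whose author_id matches an id in authors. Walk through each book:
  - book 1 (The Red Mountain): author_id=3 -> matches Adams
  - book 2 (The Iron Gate): author_id=2 -> matches Perez
  - book 3 (Midnight Sun): author_id=NULL, no match -> dropped
  - book 4 (The Glass Key): author_id=3 -> matches Adams
  - book 5 (The Last Train): author_id=NULL, no match -> dropped
So 2 of 5 rows are dropped.

SQL:
SELECT a.title, b.name AS author
FROM books a
INNER JOIN authors b ON a.author_id = b.id

Result:
title            | author
-----------------+-------
The Red Mountain | Adams 
The Iron Gate    | Perez 
The Glass Key    | Adams 


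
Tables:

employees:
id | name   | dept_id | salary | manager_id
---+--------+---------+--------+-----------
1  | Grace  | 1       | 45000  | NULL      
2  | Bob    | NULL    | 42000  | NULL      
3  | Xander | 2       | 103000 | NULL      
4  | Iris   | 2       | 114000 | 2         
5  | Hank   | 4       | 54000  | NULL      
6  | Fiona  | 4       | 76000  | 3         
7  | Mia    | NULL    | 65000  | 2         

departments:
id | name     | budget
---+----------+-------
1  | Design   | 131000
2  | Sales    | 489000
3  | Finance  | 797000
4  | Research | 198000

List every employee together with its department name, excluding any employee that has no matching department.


INNER JOIN keeps only employees rows whose dept_id matches an id in departments. Walk through each employee:
  - employee 1 (Grace): dept_id=1 -> matches Design
  - employee 2 (Bob): dept_id=NULL, no match -> dropped
  - employee 3 (Xander): dept_id=2 -> matches Sales
  - employee 4 (Iris): dept_id=2 -> matches Sales
  - employee 5 (Hank): dept_id=4 -> matches Research
  - employee 6 (Fiona): dept_id=4 -> matches Research
  - employee 7 (Mia): dept_id=NULL, no match -> dropped
So 2 of 7 rows are dropped.

SQL:
SELECT a.name, b.name AS department
FROM employees a
INNER JOIN departments b ON a.dept_id = b.id

Result:
name   | department
-------+-----------
Grace  | Design    
Xander | Sales     
Iris   | Sales     
Hank   | Research  
Fiona  | Research  


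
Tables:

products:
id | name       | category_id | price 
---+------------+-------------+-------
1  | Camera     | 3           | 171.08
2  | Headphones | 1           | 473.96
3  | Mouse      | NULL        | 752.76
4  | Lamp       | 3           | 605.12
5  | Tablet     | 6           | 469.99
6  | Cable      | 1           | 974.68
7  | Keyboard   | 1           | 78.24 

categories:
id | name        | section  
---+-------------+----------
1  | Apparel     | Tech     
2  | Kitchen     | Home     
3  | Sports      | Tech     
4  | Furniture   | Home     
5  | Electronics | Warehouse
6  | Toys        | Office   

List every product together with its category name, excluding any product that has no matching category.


INNER JOIN keeps only products rows whose category_id matches an id in categories. Walk through each product:
  - product 1 (Camera): category_id=3 -> matches Sports
  - product 2 (Headphones): category_id=1 -> matches Apparel
  - product 3 (Mouse): category_id=NULL, no match -> dropped
  - product 4 (Lamp): category_id=3 -> matches Sports
  - product 5 (Tablet): category_id=6 -> matches Toys
  - product 6 (Cable): category_id=1 -> matches Apparel
  - product 7 (Keyboard): category_id=1 -> matches Apparel
So 1 of 7 rows is dropped.

SQL:
SELECT a.name, b.name AS category
FROM products a
INNER JOIN categories b ON a.category_id = b.id

Result:
name       | category
-----------+---------
Camera     | Sports  
Headphones | Apparel 
Lamp       | Sports  
Tablet     | Toys    
Cable      | Apparel 
Keyboard   | Apparel 


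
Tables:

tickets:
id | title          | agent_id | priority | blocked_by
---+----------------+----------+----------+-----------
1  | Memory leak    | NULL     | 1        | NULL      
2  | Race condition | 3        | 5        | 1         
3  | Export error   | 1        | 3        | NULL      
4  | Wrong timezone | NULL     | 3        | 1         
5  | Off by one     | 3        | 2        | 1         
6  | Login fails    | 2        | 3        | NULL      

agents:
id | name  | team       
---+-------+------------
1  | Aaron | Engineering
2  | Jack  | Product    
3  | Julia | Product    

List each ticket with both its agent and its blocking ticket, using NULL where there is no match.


Two LEFT JOINs from the same base table tickets: one to agents via agent_id, one to tickets itself via blocked_by. Both are LEFT so every ticket is preserved.
Match against agents:
  - ticket 1 (Memory leak): agent_id=NULL, no match -> kept with NULL
  - ticket 2 (Race condition): agent_id=3 -> matches Julia
  - ticket 3 (Export error): agent_id=1 -> matches Aaron
  - ticket 4 (Wrong timezone): agent_id=NULL, no match -> kept with NULL
  - ticket 5 (Off by one): agent_id=3 -> matches Julia
  - ticket 6 (Login fails): agent_id=2 -> matches Jack
Match against tickets (self):
  - ticket 1 (Memory leak): blocked_by=NULL -> NULL
  - ticket 2 (Race condition): blocked_by=1 -> Memory leak
  - ticket 3 (Export error): blocked_by=NULL -> NULL
  - ticket 4 (Wrong timezone): blocked_by=1 -> Memory leak
  - ticket 5 (Off by one): blocked_by=1 -> Memory leak
  - ticket 6 (Login fails): blocked_by=NULL -> NULL

SQL:
SELECT a.title, b.name AS agent, c.title AS blocked_by
FROM tickets a
LEFT JOIN agents b ON a.agent_id = b.id
LEFT JOIN tickets c ON a.blocked_by = c.id

Result:
title          | agent | blocked_by 
---------------+-------+------------
Memory leak    | NULL  | NULL       
Race condition | Julia | Memory leak
Export error   | Aaron | NULL       
Wrong timezone | NULL  | Memory leak
Off by one     | Julia | Memory leak
Login fails    | Jack  | NULL       


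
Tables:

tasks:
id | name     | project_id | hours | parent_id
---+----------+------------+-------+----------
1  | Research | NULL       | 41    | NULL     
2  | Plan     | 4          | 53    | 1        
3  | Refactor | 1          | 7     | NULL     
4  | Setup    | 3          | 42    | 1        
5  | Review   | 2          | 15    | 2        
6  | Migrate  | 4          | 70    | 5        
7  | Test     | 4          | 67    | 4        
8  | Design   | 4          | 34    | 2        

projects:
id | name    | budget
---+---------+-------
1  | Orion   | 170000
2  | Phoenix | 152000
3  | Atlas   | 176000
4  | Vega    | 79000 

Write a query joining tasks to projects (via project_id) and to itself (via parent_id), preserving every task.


Two LEFT JOINs from the same base table tasks: one to projects via project_id, one to tasks itself via parent_id. Both are LEFT so every task is preserved.
Match against projects:
  - task 1 (Research): project_id=NULL, no match -> kept with NULL
  - task 2 (Plan): project_id=4 -> matches Vega
  - task 3 (Refactor): project_id=1 -> matches Orion
  - task 4 (Setup): project_id=3 -> matches Atlas
  - task 5 (Review): project_id=2 -> matches Phoenix
  - task 6 (Migrate): project_id=4 -> matches Vega
  - task 7 (Test): project_id=4 -> matches Vega
  - task 8 (Design): project_id=4 -> matches Vega
Match against tasks (self):
  - task 1 (Research): parent_id=NULL -> NULL
  - task 2 (Plan): parent_id=1 -> Research
  - task 3 (Refactor): parent_id=NULL -> NULL
  - task 4 (Setup): parent_id=1 -> Research
  - task 5 (Review): parent_id=2 -> Plan
  - task 6 (Migrate): parent_id=5 -> Review
  - task 7 (Test): parent_id=4 -> Setup
  - task 8 (Design): parent_id=2 -> Plan

SQL:
SELECT a.name, b.name AS project, c.name AS parent
FROM tasks a
LEFT JOIN projects b ON a.project_id = b.id
LEFT JOIN tasks c ON a.parent_id = c.id

Result:
name     | project | parent  
---------+---------+---------
Research | NULL    | NULL    
Plan     | Vega    | Research
Refactor | Orion   | NULL    
Setup    | Atlas   | Research
Review   | Phoenix | Plan    
Migrate  | Vega    | Review  
Test     | Vega    | Setup   
Design   | Vega    | Plan    
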